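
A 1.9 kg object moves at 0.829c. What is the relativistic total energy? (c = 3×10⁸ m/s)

γ = 1/√(1 - 0.829²) = 1.7881
mc² = 1.9 × (3×10⁸)² = 1.710×10¹⁷ J
E = γmc² = 1.7881 × 1.710×10¹⁷ = 3.058×10¹⁷ J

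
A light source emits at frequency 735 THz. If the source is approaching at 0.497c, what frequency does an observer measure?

β = v/c = 0.497
(1+β)/(1-β) = 1.497/0.503 = 2.976
Doppler factor = √(2.976) = 1.725
f_obs = 735 × 1.725 = 1268 THz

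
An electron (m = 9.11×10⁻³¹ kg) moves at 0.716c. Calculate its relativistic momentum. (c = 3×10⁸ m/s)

γ = 1/√(1 - 0.716²) = 1.4325
v = 0.716 × 3×10⁸ = 2.148×10⁸ m/s
p = γmv = 1.4325 × 9.11×10⁻³¹ × 2.148×10⁸ = 2.803×10⁻²² kg·m/s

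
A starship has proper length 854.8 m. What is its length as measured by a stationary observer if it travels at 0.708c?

Proper length L₀ = 854.8 m
γ = 1/√(1 - 0.708²) = 1.416
L = L₀/γ = 854.8/1.416 = 603.7 m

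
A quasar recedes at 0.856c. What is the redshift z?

β = 0.856
(1+β)/(1-β) = 1.856/0.144 = 12.89
√(12.89) = 3.590
z = 3.590 - 1 = 2.590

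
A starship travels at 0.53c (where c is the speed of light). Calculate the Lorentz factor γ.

v/c = 0.53, so (v/c)² = 0.2809
1 - (v/c)² = 0.7191
γ = 1/√(0.7191) = 1.179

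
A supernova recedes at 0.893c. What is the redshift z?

β = 0.893
(1+β)/(1-β) = 1.893/0.107 = 17.69
√(17.69) = 4.206
z = 4.206 - 1 = 3.206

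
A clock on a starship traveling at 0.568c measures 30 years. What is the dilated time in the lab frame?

Proper time Δt₀ = 30 years
γ = 1/√(1 - 0.568²) = 1.215
Δt = γΔt₀ = 1.215 × 30 = 36.45 years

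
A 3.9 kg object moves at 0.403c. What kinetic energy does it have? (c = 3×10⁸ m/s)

γ = 1/√(1 - 0.403²) = 1.09266
γ - 1 = 0.09266
KE = (γ-1)mc² = 0.09266 × 3.9 × (3×10⁸)² = 3.252×10¹⁶ J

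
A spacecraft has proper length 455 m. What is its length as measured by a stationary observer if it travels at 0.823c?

Proper length L₀ = 455 m
γ = 1/√(1 - 0.823²) = 1.760
L = L₀/γ = 455/1.760 = 258.5 m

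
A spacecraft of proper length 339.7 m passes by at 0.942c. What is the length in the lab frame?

Proper length L₀ = 339.7 m
γ = 1/√(1 - 0.942²) = 2.980
L = L₀/γ = 339.7/2.980 = 114.0 m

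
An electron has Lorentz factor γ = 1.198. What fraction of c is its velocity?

From γ = 1/√(1 - v²/c²):
1/γ² = 1/1.198² = 0.69677
v²/c² = 1 - 0.69677 = 0.30323
v/c = √(0.30323) = 0.5507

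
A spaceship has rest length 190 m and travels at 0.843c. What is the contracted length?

Proper length L₀ = 190 m
γ = 1/√(1 - 0.843²) = 1.859
L = L₀/γ = 190/1.859 = 102.2 m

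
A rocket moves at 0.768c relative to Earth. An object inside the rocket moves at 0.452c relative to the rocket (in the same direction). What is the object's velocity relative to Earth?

u = (u' + v)/(1 + u'v/c²)
Numerator: 0.452 + 0.768 = 1.22
Denominator: 1 + 0.347136 = 1.347136
u = 1.22/1.347136 = 0.9056c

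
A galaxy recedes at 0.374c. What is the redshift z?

β = 0.374
(1+β)/(1-β) = 1.374/0.626 = 2.1949
√(2.1949) = 1.4815
z = 1.4815 - 1 = 0.4815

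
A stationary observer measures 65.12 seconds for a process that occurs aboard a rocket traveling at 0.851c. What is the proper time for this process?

Dilated time Δt = 65.12 seconds
γ = 1/√(1 - 0.851²) = 1.904
Δt₀ = Δt/γ = 65.12/1.904 = 34.20 seconds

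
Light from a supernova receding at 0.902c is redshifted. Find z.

β = 0.902
(1+β)/(1-β) = 1.902/0.098 = 19.408
√(19.408) = 4.405
z = 4.405 - 1 = 3.405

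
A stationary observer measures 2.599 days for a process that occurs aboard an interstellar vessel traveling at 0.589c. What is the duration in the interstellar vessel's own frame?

Dilated time Δt = 2.599 days
γ = 1/√(1 - 0.589²) = 1.2374
Δt₀ = Δt/γ = 2.599/1.2374 = 2.100 days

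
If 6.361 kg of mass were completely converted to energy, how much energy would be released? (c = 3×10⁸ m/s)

Using E = mc²:
c² = (3×10⁸)² = 9×10¹⁶ m²/s²
E = 6.361 × 9×10¹⁶ = 5.725×10¹⁷ J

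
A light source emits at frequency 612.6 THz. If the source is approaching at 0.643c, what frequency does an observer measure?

β = v/c = 0.643
(1+β)/(1-β) = 1.643/0.357 = 4.602
Doppler factor = √(4.602) = 2.145
f_obs = 612.6 × 2.145 = 1314 THz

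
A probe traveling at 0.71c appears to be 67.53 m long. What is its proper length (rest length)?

Contracted length L = 67.53 m
γ = 1/√(1 - 0.71²) = 1.42005
L₀ = γL = 1.42005 × 67.53 = 95.90 m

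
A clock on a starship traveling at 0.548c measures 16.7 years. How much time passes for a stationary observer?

Proper time Δt₀ = 16.7 years
γ = 1/√(1 - 0.548²) = 1.195
Δt = γΔt₀ = 1.195 × 16.7 = 19.96 years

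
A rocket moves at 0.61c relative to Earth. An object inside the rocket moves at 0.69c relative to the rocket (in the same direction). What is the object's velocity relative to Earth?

u = (u' + v)/(1 + u'v/c²)
Numerator: 0.69 + 0.61 = 1.3
Denominator: 1 + 0.4209 = 1.4209
u = 1.3/1.4209 = 0.9149c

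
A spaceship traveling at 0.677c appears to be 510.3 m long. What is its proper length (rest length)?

Contracted length L = 510.3 m
γ = 1/√(1 - 0.677²) = 1.35873
L₀ = γL = 1.35873 × 510.3 = 693.4 m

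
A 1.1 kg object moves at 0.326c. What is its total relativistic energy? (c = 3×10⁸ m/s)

γ = 1/√(1 - 0.326²) = 1.058
mc² = 1.1 × (3×10⁸)² = 9.900×10¹⁶ J
E = γmc² = 1.058 × 9.900×10¹⁶ = 1.047×10¹⁷ J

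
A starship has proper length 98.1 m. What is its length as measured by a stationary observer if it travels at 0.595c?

Proper length L₀ = 98.1 m
γ = 1/√(1 - 0.595²) = 1.2442
L = L₀/γ = 98.1/1.2442 = 78.85 m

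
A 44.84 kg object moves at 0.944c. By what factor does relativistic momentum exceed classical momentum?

p_rel = γmv, p_class = mv
Ratio = γ = 1/√(1 - 0.944²) = 3.031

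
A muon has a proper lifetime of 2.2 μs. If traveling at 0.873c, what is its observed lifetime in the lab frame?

Proper lifetime τ₀ = 2.2 μs
γ = 1/√(1 - 0.873²) = 2.0504
τ = γτ₀ = 2.0504 × 2.2 μs = 4.511 μs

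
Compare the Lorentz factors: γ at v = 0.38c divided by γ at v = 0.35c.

γ₁ = 1/√(1 - 0.38²) = 1.0811
γ₂ = 1/√(1 - 0.35²) = 1.0675
γ₁/γ₂ = 1.0811/1.0675 = 1.013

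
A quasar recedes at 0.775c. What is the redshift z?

β = 0.775
(1+β)/(1-β) = 1.775/0.225 = 7.889
√(7.889) = 2.809
z = 2.809 - 1 = 1.809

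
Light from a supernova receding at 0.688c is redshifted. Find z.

β = 0.688
(1+β)/(1-β) = 1.688/0.312 = 5.410
√(5.410) = 2.326
z = 2.326 - 1 = 1.326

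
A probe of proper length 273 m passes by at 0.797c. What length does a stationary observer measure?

Proper length L₀ = 273 m
γ = 1/√(1 - 0.797²) = 1.656
L = L₀/γ = 273/1.656 = 164.9 m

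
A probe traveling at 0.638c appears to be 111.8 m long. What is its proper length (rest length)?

Contracted length L = 111.8 m
γ = 1/√(1 - 0.638²) = 1.299
L₀ = γL = 1.299 × 111.8 = 145.2 m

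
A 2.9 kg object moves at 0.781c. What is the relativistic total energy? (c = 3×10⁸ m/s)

γ = 1/√(1 - 0.781²) = 1.601
mc² = 2.9 × (3×10⁸)² = 2.610×10¹⁷ J
E = γmc² = 1.601 × 2.610×10¹⁷ = 4.179×10¹⁷ J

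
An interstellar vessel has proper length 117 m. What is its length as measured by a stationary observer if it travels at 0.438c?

Proper length L₀ = 117 m
γ = 1/√(1 - 0.438²) = 1.112
L = L₀/γ = 117/1.112 = 105.2 m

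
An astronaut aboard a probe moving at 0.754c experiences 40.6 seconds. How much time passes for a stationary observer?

Proper time Δt₀ = 40.6 seconds
γ = 1/√(1 - 0.754²) = 1.5224
Δt = γΔt₀ = 1.5224 × 40.6 = 61.81 seconds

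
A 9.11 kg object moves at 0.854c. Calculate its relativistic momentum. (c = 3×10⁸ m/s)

γ = 1/√(1 - 0.854²) = 1.922
v = 0.854 × 3×10⁸ = 2.562×10⁸ m/s
p = γmv = 1.922 × 9.11 × 2.562×10⁸ = 4.486×10⁹ kg·m/s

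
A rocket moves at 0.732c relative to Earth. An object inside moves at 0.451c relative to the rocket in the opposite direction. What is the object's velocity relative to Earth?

Object's velocity in rocket frame is u' = -0.451c
u = (u' + v)/(1 + u'v/c²) = (v - 0.451)/(1 - 0.451·v/c²)
Numerator: 0.732 - 0.451 = 0.281
Denominator: 1 - 0.330132 = 0.669868
u = 0.281/0.669868 = 0.4195c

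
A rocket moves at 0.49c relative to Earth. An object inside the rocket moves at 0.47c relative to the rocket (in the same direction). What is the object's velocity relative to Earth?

u = (u' + v)/(1 + u'v/c²)
Numerator: 0.47 + 0.49 = 0.96
Denominator: 1 + 0.2303 = 1.2303
u = 0.96/1.2303 = 0.7803c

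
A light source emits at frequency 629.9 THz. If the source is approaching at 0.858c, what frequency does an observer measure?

β = v/c = 0.858
(1+β)/(1-β) = 1.858/0.142 = 13.085
Doppler factor = √(13.085) = 3.6173
f_obs = 629.9 × 3.6173 = 2279 THz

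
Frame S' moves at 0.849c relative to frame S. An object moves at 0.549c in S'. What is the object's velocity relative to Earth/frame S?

u = (u' + v)/(1 + u'v/c²)
Numerator: 0.549 + 0.849 = 1.398
Denominator: 1 + 0.466101 = 1.466101
u = 1.398/1.466101 = 0.9535c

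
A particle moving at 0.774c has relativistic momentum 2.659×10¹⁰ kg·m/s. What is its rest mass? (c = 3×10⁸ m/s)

γ = 1/√(1 - 0.774²) = 1.5793
v = 0.774 × 3×10⁸ = 2.322×10⁸ m/s
m = p/(γv) = 2.659×10¹⁰/(1.5793 × 2.322×10⁸) = 72.51 kg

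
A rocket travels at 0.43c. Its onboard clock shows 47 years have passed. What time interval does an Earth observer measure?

Proper time Δt₀ = 47 years
γ = 1/√(1 - 0.43²) = 1.1076
Δt = γΔt₀ = 1.1076 × 47 = 52.06 years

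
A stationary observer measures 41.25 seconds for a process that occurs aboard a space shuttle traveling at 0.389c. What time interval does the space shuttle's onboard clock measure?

Dilated time Δt = 41.25 seconds
γ = 1/√(1 - 0.389²) = 1.0855
Δt₀ = Δt/γ = 41.25/1.0855 = 38.00 seconds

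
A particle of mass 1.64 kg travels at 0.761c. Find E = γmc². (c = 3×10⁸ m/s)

γ = 1/√(1 - 0.761²) = 1.541
mc² = 1.64 × (3×10⁸)² = 1.476×10¹⁷ J
E = γmc² = 1.541 × 1.476×10¹⁷ = 2.275×10¹⁷ J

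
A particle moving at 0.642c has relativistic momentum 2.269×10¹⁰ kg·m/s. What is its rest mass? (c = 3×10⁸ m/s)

γ = 1/√(1 - 0.642²) = 1.3043
v = 0.642 × 3×10⁸ = 1.926×10⁸ m/s
m = p/(γv) = 2.269×10¹⁰/(1.3043 × 1.926×10⁸) = 90.32 kg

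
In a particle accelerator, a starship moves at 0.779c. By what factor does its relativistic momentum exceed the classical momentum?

p_rel = γmv, p_class = mv
Ratio = γ = 1/√(1 - 0.779²)
= 1/√(0.393159) = 1.595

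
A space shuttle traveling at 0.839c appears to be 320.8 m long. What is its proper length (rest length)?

Contracted length L = 320.8 m
γ = 1/√(1 - 0.839²) = 1.838
L₀ = γL = 1.838 × 320.8 = 589.6 m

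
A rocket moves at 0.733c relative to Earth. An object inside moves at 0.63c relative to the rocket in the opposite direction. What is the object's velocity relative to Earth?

Object's velocity in rocket frame is u' = -0.63c
u = (u' + v)/(1 + u'v/c²) = (v - 0.63)/(1 - 0.63·v/c²)
Numerator: 0.733 - 0.63 = 0.103
Denominator: 1 - 0.46179 = 0.53821
u = 0.103/0.53821 = 0.1914c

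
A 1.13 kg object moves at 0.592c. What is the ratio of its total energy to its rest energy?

E = γmc², E₀ = mc²
E/E₀ = γ = 1/√(1 - 0.592²) = 1.241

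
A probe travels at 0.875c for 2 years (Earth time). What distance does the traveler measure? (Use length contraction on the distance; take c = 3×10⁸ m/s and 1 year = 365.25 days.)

Earth distance: d = v × t = 0.875c × 2 yr = 1.6568×10¹⁶ m
γ = 2.0656
d' = d/γ = 1.6568×10¹⁶/2.0656 = 8.021×10¹⁵ m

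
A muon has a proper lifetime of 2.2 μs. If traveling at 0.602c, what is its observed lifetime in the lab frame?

Proper lifetime τ₀ = 2.2 μs
γ = 1/√(1 - 0.602²) = 1.2524
τ = γτ₀ = 1.2524 × 2.2 μs = 2.755 μs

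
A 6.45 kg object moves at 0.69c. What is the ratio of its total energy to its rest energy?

E = γmc², E₀ = mc²
E/E₀ = γ = 1/√(1 - 0.69²) = 1.382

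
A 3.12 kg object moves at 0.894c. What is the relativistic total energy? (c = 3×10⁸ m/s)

γ = 1/√(1 - 0.894²) = 2.232
mc² = 3.12 × (3×10⁸)² = 2.808×10¹⁷ J
E = γmc² = 2.232 × 2.808×10¹⁷ = 6.267×10¹⁷ J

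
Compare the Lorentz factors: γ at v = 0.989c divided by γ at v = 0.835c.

γ₁ = 1/√(1 - 0.989²) = 6.7606
γ₂ = 1/√(1 - 0.835²) = 1.8174
γ₁/γ₂ = 6.7606/1.8174 = 3.720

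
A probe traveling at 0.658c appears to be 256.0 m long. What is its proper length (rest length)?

Contracted length L = 256.0 m
γ = 1/√(1 - 0.658²) = 1.328
L₀ = γL = 1.328 × 256.0 = 340.0 m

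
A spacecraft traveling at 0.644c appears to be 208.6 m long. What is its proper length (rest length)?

Contracted length L = 208.6 m
γ = 1/√(1 - 0.644²) = 1.3071
L₀ = γL = 1.3071 × 208.6 = 272.7 m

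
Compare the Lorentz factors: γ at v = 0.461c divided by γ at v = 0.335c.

γ₁ = 1/√(1 - 0.461²) = 1.127
γ₂ = 1/√(1 - 0.335²) = 1.061
γ₁/γ₂ = 1.127/1.061 = 1.062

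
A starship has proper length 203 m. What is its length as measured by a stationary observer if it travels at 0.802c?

Proper length L₀ = 203 m
γ = 1/√(1 - 0.802²) = 1.674
L = L₀/γ = 203/1.674 = 121.3 m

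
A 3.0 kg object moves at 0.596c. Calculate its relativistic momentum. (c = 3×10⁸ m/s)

γ = 1/√(1 - 0.596²) = 1.2454
v = 0.596 × 3×10⁸ = 1.788×10⁸ m/s
p = γmv = 1.2454 × 3.0 × 1.788×10⁸ = 6.680×10⁸ kg·m/s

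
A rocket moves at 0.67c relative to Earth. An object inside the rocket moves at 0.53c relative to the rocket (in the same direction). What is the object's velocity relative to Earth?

u = (u' + v)/(1 + u'v/c²)
Numerator: 0.53 + 0.67 = 1.2
Denominator: 1 + 0.3551 = 1.3551
u = 1.2/1.3551 = 0.8855c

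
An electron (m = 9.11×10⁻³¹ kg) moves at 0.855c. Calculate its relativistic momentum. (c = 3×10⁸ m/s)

γ = 1/√(1 - 0.855²) = 1.9282
v = 0.855 × 3×10⁸ = 2.565×10⁸ m/s
p = γmv = 1.9282 × 9.11×10⁻³¹ × 2.565×10⁸ = 4.506×10⁻²² kg·m/s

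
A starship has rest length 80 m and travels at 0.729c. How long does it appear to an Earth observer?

Proper length L₀ = 80 m
γ = 1/√(1 - 0.729²) = 1.461
L = L₀/γ = 80/1.461 = 54.76 m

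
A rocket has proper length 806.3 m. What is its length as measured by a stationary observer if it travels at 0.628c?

Proper length L₀ = 806.3 m
γ = 1/√(1 - 0.628²) = 1.285
L = L₀/γ = 806.3/1.285 = 627.5 m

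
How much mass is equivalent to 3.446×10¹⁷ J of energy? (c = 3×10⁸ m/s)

From E = mc², we get m = E/c²
c² = (3×10⁸)² = 9×10¹⁶ m²/s²
m = 3.446×10¹⁷ / 9×10¹⁶ = 3.829 kg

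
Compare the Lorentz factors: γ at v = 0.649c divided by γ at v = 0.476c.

γ₁ = 1/√(1 - 0.649²) = 1.314
γ₂ = 1/√(1 - 0.476²) = 1.137
γ₁/γ₂ = 1.314/1.137 = 1.156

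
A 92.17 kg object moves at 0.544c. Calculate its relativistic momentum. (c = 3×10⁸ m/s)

γ = 1/√(1 - 0.544²) = 1.192
v = 0.544 × 3×10⁸ = 1.632×10⁸ m/s
p = γmv = 1.192 × 92.17 × 1.632×10⁸ = 1.793×10¹⁰ kg·m/s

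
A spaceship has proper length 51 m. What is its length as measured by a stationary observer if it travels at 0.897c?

Proper length L₀ = 51 m
γ = 1/√(1 - 0.897²) = 2.2623
L = L₀/γ = 51/2.2623 = 22.54 m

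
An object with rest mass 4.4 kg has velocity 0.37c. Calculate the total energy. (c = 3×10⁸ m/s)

γ = 1/√(1 - 0.37²) = 1.0764
mc² = 4.4 × (3×10⁸)² = 3.960×10¹⁷ J
E = γmc² = 1.0764 × 3.960×10¹⁷ = 4.263×10¹⁷ J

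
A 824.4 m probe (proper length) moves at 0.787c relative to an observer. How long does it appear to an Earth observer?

Proper length L₀ = 824.4 m
γ = 1/√(1 - 0.787²) = 1.621
L = L₀/γ = 824.4/1.621 = 508.6 m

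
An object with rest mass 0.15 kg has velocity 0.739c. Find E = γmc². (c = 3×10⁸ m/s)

γ = 1/√(1 - 0.739²) = 1.4843
mc² = 0.15 × (3×10⁸)² = 1.350×10¹⁶ J
E = γmc² = 1.4843 × 1.350×10¹⁶ = 2.004×10¹⁶ J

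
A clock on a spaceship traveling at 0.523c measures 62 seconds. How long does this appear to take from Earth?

Proper time Δt₀ = 62 seconds
γ = 1/√(1 - 0.523²) = 1.1733
Δt = γΔt₀ = 1.1733 × 62 = 72.74 seconds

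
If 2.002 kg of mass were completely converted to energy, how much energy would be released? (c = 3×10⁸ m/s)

Using E = mc²:
c² = (3×10⁸)² = 9×10¹⁶ m²/s²
E = 2.002 × 9×10¹⁶ = 1.802×10¹⁷ J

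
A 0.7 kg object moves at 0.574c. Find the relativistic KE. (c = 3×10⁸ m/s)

γ = 1/√(1 - 0.574²) = 1.2212
γ - 1 = 0.2212
KE = (γ-1)mc² = 0.2212 × 0.7 × (3×10⁸)² = 1.394×10¹⁶ J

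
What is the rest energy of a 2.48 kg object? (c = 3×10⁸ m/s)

c² = (3×10⁸)² = 9.000×10¹⁶ m²/s²
E₀ = mc² = 2.48 × 9.000×10¹⁶ = 2.232×10¹⁷ J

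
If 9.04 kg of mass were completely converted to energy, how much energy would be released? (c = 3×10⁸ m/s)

Using E = mc²:
c² = (3×10⁸)² = 9×10¹⁶ m²/s²
E = 9.04 × 9×10¹⁶ = 8.136×10¹⁷ J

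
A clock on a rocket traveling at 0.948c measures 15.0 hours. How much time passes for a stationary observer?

Proper time Δt₀ = 15.0 hours
γ = 1/√(1 - 0.948²) = 3.142
Δt = γΔt₀ = 3.142 × 15.0 = 47.13 hours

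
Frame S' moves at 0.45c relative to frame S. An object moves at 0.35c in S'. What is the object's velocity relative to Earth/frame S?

u = (u' + v)/(1 + u'v/c²)
Numerator: 0.35 + 0.45 = 0.8
Denominator: 1 + 0.1575 = 1.1575
u = 0.8/1.1575 = 0.6911c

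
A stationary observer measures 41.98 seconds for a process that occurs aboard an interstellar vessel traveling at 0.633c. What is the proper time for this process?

Dilated time Δt = 41.98 seconds
γ = 1/√(1 - 0.633²) = 1.2917
Δt₀ = Δt/γ = 41.98/1.2917 = 32.50 seconds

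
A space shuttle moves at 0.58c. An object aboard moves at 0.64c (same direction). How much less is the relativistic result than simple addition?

Classical: u' + v = 0.64 + 0.58 = 1.22c
Relativistic: u = (0.64 + 0.58)/(1 + 0.3712) = 1.22/1.3712 = 0.8897c
Difference: 1.22 - 0.8897 = 0.3303c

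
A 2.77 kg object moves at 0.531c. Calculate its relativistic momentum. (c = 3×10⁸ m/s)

γ = 1/√(1 - 0.531²) = 1.180
v = 0.531 × 3×10⁸ = 1.593×10⁸ m/s
p = γmv = 1.180 × 2.77 × 1.593×10⁸ = 5.207×10⁸ kg·m/s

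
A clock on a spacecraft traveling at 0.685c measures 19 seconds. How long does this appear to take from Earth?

Proper time Δt₀ = 19 seconds
γ = 1/√(1 - 0.685²) = 1.3726
Δt = γΔt₀ = 1.3726 × 19 = 26.08 seconds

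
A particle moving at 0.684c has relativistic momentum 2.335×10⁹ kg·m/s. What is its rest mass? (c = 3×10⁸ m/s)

γ = 1/√(1 - 0.684²) = 1.3708
v = 0.684 × 3×10⁸ = 2.052×10⁸ m/s
m = p/(γv) = 2.335×10⁹/(1.3708 × 2.052×10⁸) = 8.301 kg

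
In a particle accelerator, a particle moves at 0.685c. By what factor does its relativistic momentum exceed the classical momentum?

p_rel = γmv, p_class = mv
Ratio = γ = 1/√(1 - 0.685²)
= 1/√(0.530775) = 1.373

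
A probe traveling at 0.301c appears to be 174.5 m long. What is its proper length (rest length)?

Contracted length L = 174.5 m
γ = 1/√(1 - 0.301²) = 1.0486
L₀ = γL = 1.0486 × 174.5 = 183.0 m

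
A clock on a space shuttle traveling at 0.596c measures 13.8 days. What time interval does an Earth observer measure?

Proper time Δt₀ = 13.8 days
γ = 1/√(1 - 0.596²) = 1.2454
Δt = γΔt₀ = 1.2454 × 13.8 = 17.19 days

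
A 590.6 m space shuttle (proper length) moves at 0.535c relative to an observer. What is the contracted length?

Proper length L₀ = 590.6 m
γ = 1/√(1 - 0.535²) = 1.1836
L = L₀/γ = 590.6/1.1836 = 499.0 m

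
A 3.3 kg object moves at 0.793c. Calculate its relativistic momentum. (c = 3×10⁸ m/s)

γ = 1/√(1 - 0.793²) = 1.6414
v = 0.793 × 3×10⁸ = 2.379×10⁸ m/s
p = γmv = 1.6414 × 3.3 × 2.379×10⁸ = 1.289×10⁹ kg·m/s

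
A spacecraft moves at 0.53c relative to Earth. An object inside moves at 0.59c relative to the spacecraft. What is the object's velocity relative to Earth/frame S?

u = (u' + v)/(1 + u'v/c²)
Numerator: 0.59 + 0.53 = 1.12
Denominator: 1 + 0.3127 = 1.3127
u = 1.12/1.3127 = 0.8532c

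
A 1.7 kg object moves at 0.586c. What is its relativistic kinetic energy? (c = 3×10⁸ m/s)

γ = 1/√(1 - 0.586²) = 1.2341
γ - 1 = 0.2341
KE = (γ-1)mc² = 0.2341 × 1.7 × (3×10⁸)² = 3.582×10¹⁶ J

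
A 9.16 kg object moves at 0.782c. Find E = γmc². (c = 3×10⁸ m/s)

γ = 1/√(1 - 0.782²) = 1.6044
mc² = 9.16 × (3×10⁸)² = 8.244×10¹⁷ J
E = γmc² = 1.6044 × 8.244×10¹⁷ = 1.323×10¹⁸ J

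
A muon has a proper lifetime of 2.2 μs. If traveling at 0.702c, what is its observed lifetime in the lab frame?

Proper lifetime τ₀ = 2.2 μs
γ = 1/√(1 - 0.702²) = 1.404
τ = γτ₀ = 1.404 × 2.2 μs = 3.089 μs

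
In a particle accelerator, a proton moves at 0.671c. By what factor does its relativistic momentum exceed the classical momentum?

p_rel = γmv, p_class = mv
Ratio = γ = 1/√(1 - 0.671²)
= 1/√(0.549759) = 1.349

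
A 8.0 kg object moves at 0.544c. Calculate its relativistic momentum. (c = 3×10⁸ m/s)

γ = 1/√(1 - 0.544²) = 1.192
v = 0.544 × 3×10⁸ = 1.632×10⁸ m/s
p = γmv = 1.192 × 8.0 × 1.632×10⁸ = 1.556×10⁹ kg·m/s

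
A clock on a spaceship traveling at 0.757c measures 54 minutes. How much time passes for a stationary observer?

Proper time Δt₀ = 54 minutes
γ = 1/√(1 - 0.757²) = 1.5304
Δt = γΔt₀ = 1.5304 × 54 = 82.64 minutes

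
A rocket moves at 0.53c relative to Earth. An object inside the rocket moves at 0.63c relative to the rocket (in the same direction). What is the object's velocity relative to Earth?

u = (u' + v)/(1 + u'v/c²)
Numerator: 0.63 + 0.53 = 1.16
Denominator: 1 + 0.3339 = 1.3339
u = 1.16/1.3339 = 0.8696c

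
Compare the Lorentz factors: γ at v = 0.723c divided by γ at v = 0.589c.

γ₁ = 1/√(1 - 0.723²) = 1.447
γ₂ = 1/√(1 - 0.589²) = 1.237
γ₁/γ₂ = 1.447/1.237 = 1.170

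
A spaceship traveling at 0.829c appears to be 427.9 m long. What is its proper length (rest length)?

Contracted length L = 427.9 m
γ = 1/√(1 - 0.829²) = 1.788
L₀ = γL = 1.788 × 427.9 = 765.1 m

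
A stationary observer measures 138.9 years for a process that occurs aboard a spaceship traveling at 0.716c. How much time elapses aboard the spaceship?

Dilated time Δt = 138.9 years
γ = 1/√(1 - 0.716²) = 1.43246
Δt₀ = Δt/γ = 138.9/1.43246 = 96.97 years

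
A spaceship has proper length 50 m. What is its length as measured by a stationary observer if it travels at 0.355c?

Proper length L₀ = 50 m
γ = 1/√(1 - 0.355²) = 1.0697
L = L₀/γ = 50/1.0697 = 46.74 m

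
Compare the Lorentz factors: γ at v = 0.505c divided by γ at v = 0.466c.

γ₁ = 1/√(1 - 0.505²) = 1.1586
γ₂ = 1/√(1 - 0.466²) = 1.1302
γ₁/γ₂ = 1.1586/1.1302 = 1.025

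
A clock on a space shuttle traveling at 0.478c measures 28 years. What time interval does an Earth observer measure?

Proper time Δt₀ = 28 years
γ = 1/√(1 - 0.478²) = 1.1385
Δt = γΔt₀ = 1.1385 × 28 = 31.88 years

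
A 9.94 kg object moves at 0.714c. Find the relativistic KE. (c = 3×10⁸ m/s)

γ = 1/√(1 - 0.714²) = 1.42827
γ - 1 = 0.42827
KE = (γ-1)mc² = 0.42827 × 9.94 × (3×10⁸)² = 3.831×10¹⁷ J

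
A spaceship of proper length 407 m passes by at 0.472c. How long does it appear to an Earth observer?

Proper length L₀ = 407 m
γ = 1/√(1 - 0.472²) = 1.1343
L = L₀/γ = 407/1.1343 = 358.8 m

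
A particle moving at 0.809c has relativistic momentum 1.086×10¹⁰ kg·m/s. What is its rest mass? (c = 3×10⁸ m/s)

γ = 1/√(1 - 0.809²) = 1.7012
v = 0.809 × 3×10⁸ = 2.427×10⁸ m/s
m = p/(γv) = 1.086×10¹⁰/(1.7012 × 2.427×10⁸) = 26.30 kg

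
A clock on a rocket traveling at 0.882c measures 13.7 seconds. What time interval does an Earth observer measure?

Proper time Δt₀ = 13.7 seconds
γ = 1/√(1 - 0.882²) = 2.122
Δt = γΔt₀ = 2.122 × 13.7 = 29.07 seconds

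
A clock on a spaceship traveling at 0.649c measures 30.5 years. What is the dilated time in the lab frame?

Proper time Δt₀ = 30.5 years
γ = 1/√(1 - 0.649²) = 1.3144
Δt = γΔt₀ = 1.3144 × 30.5 = 40.09 years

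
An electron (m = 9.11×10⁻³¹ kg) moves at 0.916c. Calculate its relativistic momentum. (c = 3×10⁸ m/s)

γ = 1/√(1 - 0.916²) = 2.4927
v = 0.916 × 3×10⁸ = 2.748×10⁸ m/s
p = γmv = 2.4927 × 9.11×10⁻³¹ × 2.748×10⁸ = 6.240×10⁻²² kg·m/s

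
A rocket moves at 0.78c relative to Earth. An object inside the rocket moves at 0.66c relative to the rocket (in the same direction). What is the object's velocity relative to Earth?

u = (u' + v)/(1 + u'v/c²)
Numerator: 0.66 + 0.78 = 1.44
Denominator: 1 + 0.5148 = 1.5148
u = 1.44/1.5148 = 0.9506c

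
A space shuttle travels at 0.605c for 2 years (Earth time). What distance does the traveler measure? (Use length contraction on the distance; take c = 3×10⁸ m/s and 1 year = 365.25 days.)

Earth distance: d = v × t = 0.605c × 2 yr = 1.1455×10¹⁶ m
γ = 1.2559
d' = d/γ = 1.1455×10¹⁶/1.2559 = 9.121×10¹⁵ m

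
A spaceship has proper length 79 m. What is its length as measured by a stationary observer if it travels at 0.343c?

Proper length L₀ = 79 m
γ = 1/√(1 - 0.343²) = 1.0646
L = L₀/γ = 79/1.0646 = 74.21 m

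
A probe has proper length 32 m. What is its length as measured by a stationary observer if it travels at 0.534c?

Proper length L₀ = 32 m
γ = 1/√(1 - 0.534²) = 1.18275
L = L₀/γ = 32/1.18275 = 27.06 m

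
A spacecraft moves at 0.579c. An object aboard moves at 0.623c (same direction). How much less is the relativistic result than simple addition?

Classical: u' + v = 0.623 + 0.579 = 1.202c
Relativistic: u = (0.623 + 0.579)/(1 + 0.360717) = 1.202/1.360717 = 0.8834c
Difference: 1.202 - 0.8834 = 0.3186c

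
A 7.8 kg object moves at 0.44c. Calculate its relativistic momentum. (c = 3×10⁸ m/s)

γ = 1/√(1 - 0.44²) = 1.114
v = 0.44 × 3×10⁸ = 1.320×10⁸ m/s
p = γmv = 1.114 × 7.8 × 1.320×10⁸ = 1.147×10⁹ kg·m/s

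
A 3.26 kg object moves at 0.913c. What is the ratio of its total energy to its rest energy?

E = γmc², E₀ = mc²
E/E₀ = γ = 1/√(1 - 0.913²) = 2.451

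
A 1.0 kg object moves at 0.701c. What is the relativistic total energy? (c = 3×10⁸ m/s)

γ = 1/√(1 - 0.701²) = 1.402
mc² = 1.0 × (3×10⁸)² = 9.000×10¹⁶ J
E = γmc² = 1.402 × 9.000×10¹⁶ = 1.262×10¹⁷ J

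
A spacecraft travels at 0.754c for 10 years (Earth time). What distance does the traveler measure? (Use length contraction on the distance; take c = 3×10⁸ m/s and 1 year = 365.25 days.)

Earth distance: d = v × t = 0.754c × 10 yr = 7.1383×10¹⁶ m
γ = 1.5224
d' = d/γ = 7.1383×10¹⁶/1.5224 = 4.689×10¹⁶ m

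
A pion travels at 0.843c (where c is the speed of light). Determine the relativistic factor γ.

v/c = 0.843, so (v/c)² = 0.710649
1 - (v/c)² = 0.289351
γ = 1/√(0.289351) = 1.859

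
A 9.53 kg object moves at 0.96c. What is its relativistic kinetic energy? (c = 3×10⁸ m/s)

γ = 1/√(1 - 0.96²) = 3.57143
γ - 1 = 2.57143
KE = (γ-1)mc² = 2.57143 × 9.53 × (3×10⁸)² = 2.206×10¹⁸ J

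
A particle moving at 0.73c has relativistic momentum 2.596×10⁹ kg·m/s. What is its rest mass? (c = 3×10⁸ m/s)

γ = 1/√(1 - 0.73²) = 1.463
v = 0.73 × 3×10⁸ = 2.190×10⁸ m/s
m = p/(γv) = 2.596×10⁹/(1.463 × 2.190×10⁸) = 8.102 kg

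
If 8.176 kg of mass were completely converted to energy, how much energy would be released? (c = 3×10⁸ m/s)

Using E = mc²:
c² = (3×10⁸)² = 9×10¹⁶ m²/s²
E = 8.176 × 9×10¹⁶ = 7.358×10¹⁷ J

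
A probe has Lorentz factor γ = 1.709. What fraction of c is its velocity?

From γ = 1/√(1 - v²/c²):
1/γ² = 1/1.709² = 0.3424
v²/c² = 1 - 0.3424 = 0.6576
v/c = √(0.6576) = 0.8109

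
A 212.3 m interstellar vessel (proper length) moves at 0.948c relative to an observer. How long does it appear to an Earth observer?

Proper length L₀ = 212.3 m
γ = 1/√(1 - 0.948²) = 3.142
L = L₀/γ = 212.3/3.142 = 67.57 m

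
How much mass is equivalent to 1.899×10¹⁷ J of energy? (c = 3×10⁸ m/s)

From E = mc², we get m = E/c²
c² = (3×10⁸)² = 9×10¹⁶ m²/s²
m = 1.899×10¹⁷ / 9×10¹⁶ = 2.110 kg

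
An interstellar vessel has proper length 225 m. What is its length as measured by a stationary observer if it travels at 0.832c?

Proper length L₀ = 225 m
γ = 1/√(1 - 0.832²) = 1.803
L = L₀/γ = 225/1.803 = 124.8 m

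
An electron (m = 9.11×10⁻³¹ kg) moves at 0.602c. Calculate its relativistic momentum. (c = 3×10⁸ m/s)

γ = 1/√(1 - 0.602²) = 1.252
v = 0.602 × 3×10⁸ = 1.806×10⁸ m/s
p = γmv = 1.252 × 9.11×10⁻³¹ × 1.806×10⁸ = 2.060×10⁻²² kg·m/s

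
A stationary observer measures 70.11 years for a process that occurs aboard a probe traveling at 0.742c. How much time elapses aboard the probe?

Dilated time Δt = 70.11 years
γ = 1/√(1 - 0.742²) = 1.4916
Δt₀ = Δt/γ = 70.11/1.4916 = 47.00 years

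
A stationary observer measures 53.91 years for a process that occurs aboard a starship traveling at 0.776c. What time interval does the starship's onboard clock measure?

Dilated time Δt = 53.91 years
γ = 1/√(1 - 0.776²) = 1.5855
Δt₀ = Δt/γ = 53.91/1.5855 = 34.00 years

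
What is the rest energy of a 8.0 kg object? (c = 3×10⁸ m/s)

c² = (3×10⁸)² = 9.000×10¹⁶ m²/s²
E₀ = mc² = 8.0 × 9.000×10¹⁶ = 7.200×10¹⁷ J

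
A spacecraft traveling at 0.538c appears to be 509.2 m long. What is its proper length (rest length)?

Contracted length L = 509.2 m
γ = 1/√(1 - 0.538²) = 1.1863
L₀ = γL = 1.1863 × 509.2 = 604.1 m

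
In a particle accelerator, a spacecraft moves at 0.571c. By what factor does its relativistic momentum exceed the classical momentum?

p_rel = γmv, p_class = mv
Ratio = γ = 1/√(1 - 0.571²)
= 1/√(0.673959) = 1.218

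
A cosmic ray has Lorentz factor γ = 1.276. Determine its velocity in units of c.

From γ = 1/√(1 - v²/c²):
1/γ² = 1/1.276² = 0.6142
v²/c² = 1 - 0.6142 = 0.3858
v/c = √(0.3858) = 0.6211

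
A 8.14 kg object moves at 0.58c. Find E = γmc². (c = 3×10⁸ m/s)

γ = 1/√(1 - 0.58²) = 1.2276
mc² = 8.14 × (3×10⁸)² = 7.326×10¹⁷ J
E = γmc² = 1.2276 × 7.326×10¹⁷ = 8.993×10¹⁷ J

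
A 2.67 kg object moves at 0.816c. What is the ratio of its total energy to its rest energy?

E = γmc², E₀ = mc²
E/E₀ = γ = 1/√(1 - 0.816²) = 1.730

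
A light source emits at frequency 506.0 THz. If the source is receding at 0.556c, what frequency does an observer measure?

β = v/c = 0.556
(1-β)/(1+β) = 0.444/1.556 = 0.28535
Doppler factor = √(0.28535) = 0.5342
f_obs = 506.0 × 0.5342 = 270.3 THz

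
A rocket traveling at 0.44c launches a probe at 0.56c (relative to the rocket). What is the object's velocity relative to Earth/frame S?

u = (u' + v)/(1 + u'v/c²)
Numerator: 0.56 + 0.44 = 1
Denominator: 1 + 0.2464 = 1.2464
u = 1/1.2464 = 0.8023c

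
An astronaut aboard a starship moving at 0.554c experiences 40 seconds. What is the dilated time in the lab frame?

Proper time Δt₀ = 40 seconds
γ = 1/√(1 - 0.554²) = 1.2012
Δt = γΔt₀ = 1.2012 × 40 = 48.05 seconds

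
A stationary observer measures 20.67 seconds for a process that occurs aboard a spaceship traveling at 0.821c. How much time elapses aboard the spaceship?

Dilated time Δt = 20.67 seconds
γ = 1/√(1 - 0.821²) = 1.752
Δt₀ = Δt/γ = 20.67/1.752 = 11.80 seconds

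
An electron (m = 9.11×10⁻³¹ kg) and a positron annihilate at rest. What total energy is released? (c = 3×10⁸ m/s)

Both particles have the same rest mass, so total mass = 2m
E = 2m·c² = 2 × 9.11×10⁻³¹ × (3×10⁸)²
= 2 × 9.11×10⁻³¹ × 9×10¹⁶
= 1.640×10⁻¹³ J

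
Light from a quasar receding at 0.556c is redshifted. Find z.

β = 0.556
(1+β)/(1-β) = 1.556/0.444 = 3.505
√(3.505) = 1.872
z = 1.872 - 1 = 0.8720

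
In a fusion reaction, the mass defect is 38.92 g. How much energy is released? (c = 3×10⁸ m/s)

Convert mass defect: Δm = 38.92 g = 0.03892 kg
E = Δm·c² = 0.03892 × (3×10⁸)²
= 0.03892 × 9×10¹⁶ = 3.503×10¹⁵ J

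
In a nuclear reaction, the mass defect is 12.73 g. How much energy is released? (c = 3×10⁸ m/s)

Convert mass defect: Δm = 12.73 g = 0.01273 kg
E = Δm·c² = 0.01273 × (3×10⁸)²
= 0.01273 × 9×10¹⁶ = 1.146×10¹⁵ J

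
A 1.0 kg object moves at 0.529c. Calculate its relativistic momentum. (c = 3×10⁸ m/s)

γ = 1/√(1 - 0.529²) = 1.1784
v = 0.529 × 3×10⁸ = 1.587×10⁸ m/s
p = γmv = 1.1784 × 1.0 × 1.587×10⁸ = 1.870×10⁸ kg·m/s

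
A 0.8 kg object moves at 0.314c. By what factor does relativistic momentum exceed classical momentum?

p_rel = γmv, p_class = mv
Ratio = γ = 1/√(1 - 0.314²) = 1.053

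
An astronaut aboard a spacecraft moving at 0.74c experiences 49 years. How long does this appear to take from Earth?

Proper time Δt₀ = 49 years
γ = 1/√(1 - 0.74²) = 1.4868
Δt = γΔt₀ = 1.4868 × 49 = 72.85 years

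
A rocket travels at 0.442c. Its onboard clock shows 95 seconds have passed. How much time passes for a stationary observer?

Proper time Δt₀ = 95 seconds
γ = 1/√(1 - 0.442²) = 1.115
Δt = γΔt₀ = 1.115 × 95 = 105.9 seconds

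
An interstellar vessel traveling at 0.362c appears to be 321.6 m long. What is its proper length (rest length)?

Contracted length L = 321.6 m
γ = 1/√(1 - 0.362²) = 1.0728
L₀ = γL = 1.0728 × 321.6 = 345.0 m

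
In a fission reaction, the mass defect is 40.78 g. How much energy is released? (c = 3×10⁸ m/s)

Convert mass defect: Δm = 40.78 g = 0.04078 kg
E = Δm·c² = 0.04078 × (3×10⁸)²
= 0.04078 × 9×10¹⁶ = 3.670×10¹⁵ J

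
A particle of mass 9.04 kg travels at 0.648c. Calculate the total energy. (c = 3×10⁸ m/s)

γ = 1/√(1 - 0.648²) = 1.313
mc² = 9.04 × (3×10⁸)² = 8.136×10¹⁷ J
E = γmc² = 1.313 × 8.136×10¹⁷ = 1.068×10¹⁸ J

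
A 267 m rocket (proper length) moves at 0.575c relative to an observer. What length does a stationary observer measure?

Proper length L₀ = 267 m
γ = 1/√(1 - 0.575²) = 1.2223
L = L₀/γ = 267/1.2223 = 218.4 m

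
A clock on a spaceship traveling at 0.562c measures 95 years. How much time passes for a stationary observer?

Proper time Δt₀ = 95 years
γ = 1/√(1 - 0.562²) = 1.209
Δt = γΔt₀ = 1.209 × 95 = 114.9 years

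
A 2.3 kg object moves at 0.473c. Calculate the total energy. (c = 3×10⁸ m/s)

γ = 1/√(1 - 0.473²) = 1.135
mc² = 2.3 × (3×10⁸)² = 2.070×10¹⁷ J
E = γmc² = 1.135 × 2.070×10¹⁷ = 2.349×10¹⁷ J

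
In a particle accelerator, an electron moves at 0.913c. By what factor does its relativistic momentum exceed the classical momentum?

p_rel = γmv, p_class = mv
Ratio = γ = 1/√(1 - 0.913²)
= 1/√(0.166431) = 2.451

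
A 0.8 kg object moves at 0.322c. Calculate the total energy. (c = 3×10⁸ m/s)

γ = 1/√(1 - 0.322²) = 1.0563
mc² = 0.8 × (3×10⁸)² = 7.200×10¹⁶ J
E = γmc² = 1.0563 × 7.200×10¹⁶ = 7.605×10¹⁶ J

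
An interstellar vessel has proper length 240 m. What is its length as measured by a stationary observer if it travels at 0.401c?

Proper length L₀ = 240 m
γ = 1/√(1 - 0.401²) = 1.0916
L = L₀/γ = 240/1.0916 = 219.9 m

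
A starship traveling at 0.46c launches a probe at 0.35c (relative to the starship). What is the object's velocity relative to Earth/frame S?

u = (u' + v)/(1 + u'v/c²)
Numerator: 0.35 + 0.46 = 0.81
Denominator: 1 + 0.161 = 1.161
u = 0.81/1.161 = 0.6977c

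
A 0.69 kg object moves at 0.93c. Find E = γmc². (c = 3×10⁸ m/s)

γ = 1/√(1 - 0.93²) = 2.721
mc² = 0.69 × (3×10⁸)² = 6.210×10¹⁶ J
E = γmc² = 2.721 × 6.210×10¹⁶ = 1.690×10¹⁷ J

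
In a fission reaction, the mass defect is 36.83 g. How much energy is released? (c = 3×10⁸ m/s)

Convert mass defect: Δm = 36.83 g = 0.03683 kg
E = Δm·c² = 0.03683 × (3×10⁸)²
= 0.03683 × 9×10¹⁶ = 3.315×10¹⁵ J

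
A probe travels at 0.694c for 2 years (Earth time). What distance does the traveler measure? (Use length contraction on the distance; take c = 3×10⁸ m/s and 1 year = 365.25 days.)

Earth distance: d = v × t = 0.694c × 2 yr = 1.3141×10¹⁶ m
γ = 1.3889
d' = d/γ = 1.3141×10¹⁶/1.3889 = 9.461×10¹⁵ m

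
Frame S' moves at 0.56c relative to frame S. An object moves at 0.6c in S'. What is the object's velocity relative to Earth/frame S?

u = (u' + v)/(1 + u'v/c²)
Numerator: 0.6 + 0.56 = 1.16
Denominator: 1 + 0.336 = 1.336
u = 1.16/1.336 = 0.8683c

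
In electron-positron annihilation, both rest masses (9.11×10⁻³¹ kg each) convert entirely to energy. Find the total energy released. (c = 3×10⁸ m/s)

Both particles have the same rest mass, so total mass = 2m
E = 2m·c² = 2 × 9.11×10⁻³¹ × (3×10⁸)²
= 2 × 9.11×10⁻³¹ × 9×10¹⁶
= 1.640×10⁻¹³ J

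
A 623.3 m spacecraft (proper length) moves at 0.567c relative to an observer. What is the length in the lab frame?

Proper length L₀ = 623.3 m
γ = 1/√(1 - 0.567²) = 1.214
L = L₀/γ = 623.3/1.214 = 513.4 m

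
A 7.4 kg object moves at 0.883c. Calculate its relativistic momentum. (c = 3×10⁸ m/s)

γ = 1/√(1 - 0.883²) = 2.1305
v = 0.883 × 3×10⁸ = 2.649×10⁸ m/s
p = γmv = 2.1305 × 7.4 × 2.649×10⁸ = 4.176×10⁹ kg·m/s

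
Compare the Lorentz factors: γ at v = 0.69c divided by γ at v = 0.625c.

γ₁ = 1/√(1 - 0.69²) = 1.38158
γ₂ = 1/√(1 - 0.625²) = 1.28103
γ₁/γ₂ = 1.38158/1.28103 = 1.078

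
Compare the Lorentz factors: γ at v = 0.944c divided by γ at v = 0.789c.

γ₁ = 1/√(1 - 0.944²) = 3.031
γ₂ = 1/√(1 - 0.789²) = 1.628
γ₁/γ₂ = 3.031/1.628 = 1.862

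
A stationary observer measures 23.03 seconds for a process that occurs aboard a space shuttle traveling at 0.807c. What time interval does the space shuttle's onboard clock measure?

Dilated time Δt = 23.03 seconds
γ = 1/√(1 - 0.807²) = 1.693
Δt₀ = Δt/γ = 23.03/1.693 = 13.60 seconds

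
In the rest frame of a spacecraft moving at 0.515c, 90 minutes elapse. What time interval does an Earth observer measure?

Proper time Δt₀ = 90 minutes
γ = 1/√(1 - 0.515²) = 1.167
Δt = γΔt₀ = 1.167 × 90 = 105.0 minutes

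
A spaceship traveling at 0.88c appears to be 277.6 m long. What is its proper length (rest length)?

Contracted length L = 277.6 m
γ = 1/√(1 - 0.88²) = 2.1054
L₀ = γL = 2.1054 × 277.6 = 584.5 m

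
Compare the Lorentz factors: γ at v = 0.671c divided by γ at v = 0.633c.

γ₁ = 1/√(1 - 0.671²) = 1.349
γ₂ = 1/√(1 - 0.633²) = 1.292
γ₁/γ₂ = 1.349/1.292 = 1.044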